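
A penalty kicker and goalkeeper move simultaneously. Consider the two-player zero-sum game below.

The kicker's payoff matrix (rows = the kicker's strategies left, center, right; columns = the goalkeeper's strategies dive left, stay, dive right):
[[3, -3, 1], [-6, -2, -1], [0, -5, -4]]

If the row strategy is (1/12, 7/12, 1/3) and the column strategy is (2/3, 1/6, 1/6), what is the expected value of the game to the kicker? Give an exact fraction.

-215/72

Against (2/3, 1/6, 1/6), each row's expected payoff is left: 5/3; center: -9/2; right: -3/2.
Taking the (1/12, 7/12, 1/3)-weighted average: (1/12)·(5/3) + (7/12)·(-9/2) + (1/3)·(-3/2) = -215/72.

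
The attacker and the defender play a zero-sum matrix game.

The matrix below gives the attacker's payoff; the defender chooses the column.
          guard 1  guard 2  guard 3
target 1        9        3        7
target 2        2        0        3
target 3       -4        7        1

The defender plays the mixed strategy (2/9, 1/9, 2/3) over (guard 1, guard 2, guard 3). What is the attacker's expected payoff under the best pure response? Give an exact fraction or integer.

7

target 1: (9)·(2/9) + (3)·(1/9) + (7)·(2/3) = 7.
target 2: (2)·(2/9) + (0)·(1/9) + (3)·(2/3) = 22/9.
target 3: (-4)·(2/9) + (7)·(1/9) + (1)·(2/3) = 5/9.
The best pure response is target 1 with expected payoff 7.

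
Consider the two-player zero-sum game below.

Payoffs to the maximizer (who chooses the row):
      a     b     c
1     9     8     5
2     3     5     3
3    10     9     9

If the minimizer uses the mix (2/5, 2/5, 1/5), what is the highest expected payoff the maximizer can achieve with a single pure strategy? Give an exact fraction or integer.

47/5

1: (9)·(2/5) + (8)·(2/5) + (5)·(1/5) = 39/5.
2: (3)·(2/5) + (5)·(2/5) + (3)·(1/5) = 19/5.
3: (10)·(2/5) + (9)·(2/5) + (9)·(1/5) = 47/5.
The best pure response is 3 with expected payoff 47/5.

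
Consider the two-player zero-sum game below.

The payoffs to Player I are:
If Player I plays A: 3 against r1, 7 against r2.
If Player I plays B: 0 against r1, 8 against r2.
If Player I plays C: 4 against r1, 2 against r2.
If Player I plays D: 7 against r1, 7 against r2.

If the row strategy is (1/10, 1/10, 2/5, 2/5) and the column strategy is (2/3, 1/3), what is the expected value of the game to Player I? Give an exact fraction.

Against (2/3, 1/3), each row's expected payoff is A: 13/3; B: 8/3; C: 10/3; D: 7.
Taking the (1/10, 1/10, 2/5, 2/5)-weighted average: (1/10)·(13/3) + (1/10)·(8/3) + (2/5)·(10/3) + (2/5)·(7) = 29/6.

29/6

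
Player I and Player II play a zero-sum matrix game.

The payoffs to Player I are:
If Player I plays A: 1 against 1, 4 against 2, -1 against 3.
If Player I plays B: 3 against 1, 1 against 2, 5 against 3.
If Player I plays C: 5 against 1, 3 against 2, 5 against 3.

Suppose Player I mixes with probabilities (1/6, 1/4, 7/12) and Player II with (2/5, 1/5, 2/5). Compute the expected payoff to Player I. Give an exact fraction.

11/3

Against (2/5, 1/5, 2/5), each row's expected payoff is A: 4/5; B: 17/5; C: 23/5.
Taking the (1/6, 1/4, 7/12)-weighted average: (1/6)·(4/5) + (1/4)·(17/5) + (7/12)·(23/5) = 11/3.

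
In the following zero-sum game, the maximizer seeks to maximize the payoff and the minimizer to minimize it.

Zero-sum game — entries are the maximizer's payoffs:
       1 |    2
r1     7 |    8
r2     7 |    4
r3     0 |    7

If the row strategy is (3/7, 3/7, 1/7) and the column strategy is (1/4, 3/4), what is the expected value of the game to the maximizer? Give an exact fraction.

171/28

Against (1/4, 3/4), each row's expected payoff is r1: 31/4; r2: 19/4; r3: 21/4.
Taking the (3/7, 3/7, 1/7)-weighted average: (3/7)·(31/4) + (3/7)·(19/4) + (1/7)·(21/4) = 171/28.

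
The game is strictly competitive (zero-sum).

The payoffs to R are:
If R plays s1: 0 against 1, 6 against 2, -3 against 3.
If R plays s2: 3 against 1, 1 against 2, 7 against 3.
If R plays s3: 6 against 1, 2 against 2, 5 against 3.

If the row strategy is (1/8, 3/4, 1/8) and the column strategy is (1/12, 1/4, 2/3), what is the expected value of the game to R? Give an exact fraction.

209/48

Against (1/12, 1/4, 2/3), each row's expected payoff is s1: -1/2; s2: 31/6; s3: 13/3.
Taking the (1/8, 3/4, 1/8)-weighted average: (1/8)·(-1/2) + (3/4)·(31/6) + (1/8)·(13/3) = 209/48.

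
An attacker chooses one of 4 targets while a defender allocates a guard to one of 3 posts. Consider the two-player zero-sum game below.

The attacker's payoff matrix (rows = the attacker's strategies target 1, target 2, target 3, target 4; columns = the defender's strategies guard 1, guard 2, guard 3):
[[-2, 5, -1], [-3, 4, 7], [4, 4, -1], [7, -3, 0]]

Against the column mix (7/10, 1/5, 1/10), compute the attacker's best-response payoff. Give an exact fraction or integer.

43/10

target 1: (-2)·(7/10) + (5)·(1/5) + (-1)·(1/10) = -1/2.
target 2: (-3)·(7/10) + (4)·(1/5) + (7)·(1/10) = -3/5.
target 3: (4)·(7/10) + (4)·(1/5) + (-1)·(1/10) = 7/2.
target 4: (7)·(7/10) + (-3)·(1/5) + (0)·(1/10) = 43/10.
The best pure response is target 4 with expected payoff 43/10.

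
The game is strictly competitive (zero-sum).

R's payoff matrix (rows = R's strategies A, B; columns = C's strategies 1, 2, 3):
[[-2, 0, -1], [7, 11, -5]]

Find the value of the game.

Column 2 is strictly dominated by 1 for C (it gives R more in every row).
The remaining 2×2 game on (A, B) × (1, 3) has no saddle point. Let R play A with probability p; indifference gives −2p + 7(1−p) = −p − 5(1−p), so p = 12/13.
Similarly C's optimal q on 1 is 4/13, and the value is -2·(4/13) + (-1)·(9/13) = -17/13.

-17/13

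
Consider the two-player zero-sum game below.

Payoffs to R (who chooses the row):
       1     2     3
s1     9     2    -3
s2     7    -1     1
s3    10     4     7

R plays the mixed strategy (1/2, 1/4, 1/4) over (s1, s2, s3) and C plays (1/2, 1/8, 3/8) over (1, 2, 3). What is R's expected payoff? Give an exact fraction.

153/32

Against (1/2, 1/8, 3/8), each row's expected payoff is s1: 29/8; s2: 15/4; s3: 65/8.
Taking the (1/2, 1/4, 1/4)-weighted average: (1/2)·(29/8) + (1/4)·(15/4) + (1/4)·(65/8) = 153/32.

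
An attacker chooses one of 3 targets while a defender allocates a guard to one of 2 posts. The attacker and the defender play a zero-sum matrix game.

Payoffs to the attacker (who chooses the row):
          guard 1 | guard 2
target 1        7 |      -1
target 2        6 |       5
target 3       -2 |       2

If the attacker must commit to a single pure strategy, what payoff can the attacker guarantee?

5

The worst-case payoff for each row is target 1: -1, target 2: 5, target 3: -2.
The best of these is 5.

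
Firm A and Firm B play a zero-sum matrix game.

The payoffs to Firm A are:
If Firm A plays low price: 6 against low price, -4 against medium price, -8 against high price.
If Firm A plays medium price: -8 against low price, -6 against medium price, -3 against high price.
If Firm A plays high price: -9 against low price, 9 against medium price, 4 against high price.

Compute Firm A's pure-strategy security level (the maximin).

The worst-case payoff for each row is low price: -8, medium price: -8, high price: -9.
The best of these is -8.

-8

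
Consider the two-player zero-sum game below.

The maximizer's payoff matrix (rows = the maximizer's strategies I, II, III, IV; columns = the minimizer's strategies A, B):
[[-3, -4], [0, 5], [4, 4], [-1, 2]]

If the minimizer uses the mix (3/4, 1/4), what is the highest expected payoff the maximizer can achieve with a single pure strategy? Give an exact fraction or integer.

4

I: (-3)·(3/4) + (-4)·(1/4) = -13/4.
II: (0)·(3/4) + (5)·(1/4) = 5/4.
III: (4)·(3/4) + (4)·(1/4) = 4.
IV: (-1)·(3/4) + (2)·(1/4) = -1/4.
The best pure response is III with expected payoff 4.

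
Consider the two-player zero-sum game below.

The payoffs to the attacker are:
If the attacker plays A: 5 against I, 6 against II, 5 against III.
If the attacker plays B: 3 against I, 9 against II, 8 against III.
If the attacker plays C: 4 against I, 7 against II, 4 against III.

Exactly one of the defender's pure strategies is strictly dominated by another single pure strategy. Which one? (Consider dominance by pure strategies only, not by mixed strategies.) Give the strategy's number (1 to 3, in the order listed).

2

The defender prefers columns that give the attacker less. Compare II with I: 5 < 6, 3 < 9, 4 < 7.
So I strictly dominates II for the defender; II is strictly dominated.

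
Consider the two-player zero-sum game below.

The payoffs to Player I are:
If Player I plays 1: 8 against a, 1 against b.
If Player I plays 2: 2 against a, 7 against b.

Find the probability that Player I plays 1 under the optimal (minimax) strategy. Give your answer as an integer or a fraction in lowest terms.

Row minima are 1 and 2, so Player I's maximin is 2; column maxima are 8 and 7, so Player II's minimax is 7. These differ, so the equilibrium is in mixed strategies.
Let Player I play 1 with probability p. Player II is indifferent when 8p + 2(1−p) = p + 7(1−p), giving p = 5/12.

5/12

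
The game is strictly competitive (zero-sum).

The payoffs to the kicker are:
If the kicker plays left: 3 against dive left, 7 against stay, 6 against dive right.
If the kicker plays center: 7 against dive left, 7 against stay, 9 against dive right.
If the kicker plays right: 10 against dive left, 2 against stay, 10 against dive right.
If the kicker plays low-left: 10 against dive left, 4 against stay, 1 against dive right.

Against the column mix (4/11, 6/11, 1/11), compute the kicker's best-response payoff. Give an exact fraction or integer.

left: (3)·(4/11) + (7)·(6/11) + (6)·(1/11) = 60/11.
center: (7)·(4/11) + (7)·(6/11) + (9)·(1/11) = 79/11.
right: (10)·(4/11) + (2)·(6/11) + (10)·(1/11) = 62/11.
low-left: (10)·(4/11) + (4)·(6/11) + (1)·(1/11) = 65/11.
The best pure response is center with expected payoff 79/11.

79/11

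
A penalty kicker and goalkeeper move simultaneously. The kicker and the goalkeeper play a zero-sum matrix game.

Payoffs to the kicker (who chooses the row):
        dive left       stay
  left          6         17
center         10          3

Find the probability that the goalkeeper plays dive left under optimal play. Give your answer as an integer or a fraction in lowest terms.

Row minima are 6 and 3, so the kicker's maximin is 6; column maxima are 10 and 17, so the goalkeeper's minimax is 10. These differ, so the equilibrium is in mixed strategies.
Let the goalkeeper play dive left with probability q. The kicker is indifferent when 6q + 17(1−q) = 10q + 3(1−q), giving q = 7/9.

7/9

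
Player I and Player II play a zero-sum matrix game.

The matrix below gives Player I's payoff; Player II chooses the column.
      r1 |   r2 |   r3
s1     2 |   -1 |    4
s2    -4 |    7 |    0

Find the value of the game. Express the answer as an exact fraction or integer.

5/7

Column r3 is strictly dominated by r1 for Player II (it gives Player I more in every row).
The remaining 2×2 game on (s1, s2) × (r1, r2) has no saddle point. Let Player I play s1 with probability p; indifference gives 2p − 4(1−p) = −p + 7(1−p), so p = 11/14.
Similarly Player II's optimal q on r1 is 4/7, and the value is 2·(4/7) + (-1)·(3/7) = 5/7.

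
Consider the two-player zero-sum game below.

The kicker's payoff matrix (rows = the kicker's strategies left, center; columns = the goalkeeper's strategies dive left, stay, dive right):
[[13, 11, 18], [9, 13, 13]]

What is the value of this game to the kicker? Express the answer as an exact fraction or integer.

Column dive right is strictly dominated by dive left for the goalkeeper (it gives the kicker more in every row).
The remaining 2×2 game on (left, center) × (dive left, stay) has no saddle point. Let the kicker play left with probability p; indifference gives 13p + 9(1−p) = 11p + 13(1−p), so p = 2/3.
Similarly the goalkeeper's optimal q on dive left is 1/3, and the value is 13·(1/3) + (11)·(2/3) = 35/3.

35/3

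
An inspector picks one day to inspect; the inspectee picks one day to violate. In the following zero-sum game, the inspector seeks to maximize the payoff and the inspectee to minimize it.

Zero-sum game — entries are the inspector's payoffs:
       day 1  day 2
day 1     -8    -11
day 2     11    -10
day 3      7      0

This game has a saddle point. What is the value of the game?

0

Row minima: -11, -10, 0 → the inspector's maximin is 0.
Column maxima: 11, 0 → the inspectee's minimax is 0.
They coincide at (day 3, day 2), so the value is 0.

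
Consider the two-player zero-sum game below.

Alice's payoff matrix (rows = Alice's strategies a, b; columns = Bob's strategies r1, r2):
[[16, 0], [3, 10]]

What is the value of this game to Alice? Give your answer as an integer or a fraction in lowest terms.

160/23

Row minima are 0 and 3, so Alice's maximin is 3; column maxima are 16 and 10, so Bob's minimax is 10. These differ, so the equilibrium is in mixed strategies.
Let Alice play a with probability p. Bob is indifferent when 16p + 3(1−p) = 10(1−p), giving p = 7/23.
Let Bob play r1 with probability q. Alice is indifferent when 16q = 3q + 10(1−q), giving q = 10/23.
The value is 16·(10/23) + (0)·(13/23) = 160/23.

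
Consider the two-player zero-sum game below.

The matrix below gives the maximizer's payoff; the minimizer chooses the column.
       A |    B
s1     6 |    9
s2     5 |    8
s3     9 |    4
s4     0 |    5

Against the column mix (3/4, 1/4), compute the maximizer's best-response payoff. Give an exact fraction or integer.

s1: (6)·(3/4) + (9)·(1/4) = 27/4.
s2: (5)·(3/4) + (8)·(1/4) = 23/4.
s3: (9)·(3/4) + (4)·(1/4) = 31/4.
s4: (0)·(3/4) + (5)·(1/4) = 5/4.
The best pure response is s3 with expected payoff 31/4.

31/4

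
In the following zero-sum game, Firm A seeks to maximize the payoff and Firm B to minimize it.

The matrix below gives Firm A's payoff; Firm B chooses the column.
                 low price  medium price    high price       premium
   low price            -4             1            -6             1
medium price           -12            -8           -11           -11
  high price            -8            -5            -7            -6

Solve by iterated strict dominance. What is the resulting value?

Row high price is strictly dominated by row low price (-4>-8, 1>-5, -6>-7, 1>-6); eliminate high price.
Column premium is strictly dominated by low price for Firm B (-4<1, -12<-11); eliminate premium.
Column medium price is strictly dominated by low price for Firm B (-4<1, -12<-8); eliminate medium price.
Row medium price is strictly dominated by row low price (-4>-12, -6>-11); eliminate medium price.
Column low price is strictly dominated by high price for Firm B (-6<-4); eliminate low price.
Only (low price, high price) remains, with payoff -6.

-6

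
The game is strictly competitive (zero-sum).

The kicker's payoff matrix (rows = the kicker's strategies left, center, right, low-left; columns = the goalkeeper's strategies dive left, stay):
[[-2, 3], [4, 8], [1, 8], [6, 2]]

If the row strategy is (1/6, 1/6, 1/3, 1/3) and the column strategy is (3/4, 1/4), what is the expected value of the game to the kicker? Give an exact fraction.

79/24

Against (3/4, 1/4), each row's expected payoff is left: -3/4; center: 5; right: 11/4; low-left: 5.
Taking the (1/6, 1/6, 1/3, 1/3)-weighted average: (1/6)·(-3/4) + (1/6)·(5) + (1/3)·(11/4) + (1/3)·(5) = 79/24.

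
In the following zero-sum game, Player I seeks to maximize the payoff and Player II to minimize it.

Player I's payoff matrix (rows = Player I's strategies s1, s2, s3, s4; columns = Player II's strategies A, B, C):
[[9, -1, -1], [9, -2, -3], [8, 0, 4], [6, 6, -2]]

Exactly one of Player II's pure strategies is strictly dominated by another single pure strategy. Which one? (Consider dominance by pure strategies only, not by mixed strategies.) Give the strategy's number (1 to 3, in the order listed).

Player II prefers columns that give Player I less. Compare A with C: -1 < 9, -3 < 9, 4 < 8, -2 < 6.
So C strictly dominates A for Player II; A is strictly dominated.

1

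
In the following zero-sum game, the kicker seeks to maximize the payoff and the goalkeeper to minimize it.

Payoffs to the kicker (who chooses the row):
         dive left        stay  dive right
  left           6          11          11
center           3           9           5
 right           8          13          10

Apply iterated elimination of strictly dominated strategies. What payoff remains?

8

Column dive right is strictly dominated by dive left for the goalkeeper (6<11, 3<5, 8<10); eliminate dive right.
Row left is strictly dominated by row right (8>6, 13>11); eliminate left.
Row center is strictly dominated by row right (8>3, 13>9); eliminate center.
Column stay is strictly dominated by dive left for the goalkeeper (8<13); eliminate stay.
Only (right, dive left) remains, with payoff 8.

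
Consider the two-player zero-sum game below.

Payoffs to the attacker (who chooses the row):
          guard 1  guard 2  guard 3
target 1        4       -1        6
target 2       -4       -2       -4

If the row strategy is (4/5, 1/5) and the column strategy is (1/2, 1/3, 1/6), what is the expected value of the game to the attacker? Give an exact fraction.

Against (1/2, 1/3, 1/6), each row's expected payoff is target 1: 8/3; target 2: -10/3.
Taking the (4/5, 1/5)-weighted average: (4/5)·(8/3) + (1/5)·(-10/3) = 22/15.

22/15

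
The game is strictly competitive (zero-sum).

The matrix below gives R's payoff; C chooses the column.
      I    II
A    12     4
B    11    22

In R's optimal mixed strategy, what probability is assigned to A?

11/19

Row minima are 4 and 11, so R's maximin is 11; column maxima are 12 and 22, so C's minimax is 12. These differ, so the equilibrium is in mixed strategies.
Let R play A with probability p. C is indifferent when 12p + 11(1−p) = 4p + 22(1−p), giving p = 11/19.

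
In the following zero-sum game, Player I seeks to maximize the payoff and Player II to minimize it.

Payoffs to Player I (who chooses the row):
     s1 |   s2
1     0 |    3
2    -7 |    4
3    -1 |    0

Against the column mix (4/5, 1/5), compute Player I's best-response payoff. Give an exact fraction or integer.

3/5

1: (0)·(4/5) + (3)·(1/5) = 3/5.
2: (-7)·(4/5) + (4)·(1/5) = -24/5.
3: (-1)·(4/5) + (0)·(1/5) = -4/5.
The best pure response is 1 with expected payoff 3/5.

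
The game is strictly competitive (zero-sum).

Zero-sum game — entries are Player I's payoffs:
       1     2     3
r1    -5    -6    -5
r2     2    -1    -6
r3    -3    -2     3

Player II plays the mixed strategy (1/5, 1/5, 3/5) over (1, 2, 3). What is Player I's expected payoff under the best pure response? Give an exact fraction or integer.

r1: (-5)·(1/5) + (-6)·(1/5) + (-5)·(3/5) = -26/5.
r2: (2)·(1/5) + (-1)·(1/5) + (-6)·(3/5) = -17/5.
r3: (-3)·(1/5) + (-2)·(1/5) + (3)·(3/5) = 4/5.
The best pure response is r3 with expected payoff 4/5.

4/5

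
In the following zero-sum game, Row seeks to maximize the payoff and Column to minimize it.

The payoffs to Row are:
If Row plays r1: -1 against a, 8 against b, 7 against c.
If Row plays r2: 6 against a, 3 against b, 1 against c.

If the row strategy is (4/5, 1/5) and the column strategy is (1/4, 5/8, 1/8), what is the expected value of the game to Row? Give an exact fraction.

26/5

Against (1/4, 5/8, 1/8), each row's expected payoff is r1: 45/8; r2: 7/2.
Taking the (4/5, 1/5)-weighted average: (4/5)·(45/8) + (1/5)·(7/2) = 26/5.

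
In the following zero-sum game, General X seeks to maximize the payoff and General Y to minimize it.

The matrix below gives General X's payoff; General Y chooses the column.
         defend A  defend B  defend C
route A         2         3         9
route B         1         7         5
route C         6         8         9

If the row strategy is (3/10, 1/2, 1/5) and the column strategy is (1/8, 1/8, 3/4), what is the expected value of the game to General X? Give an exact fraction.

Against (1/8, 1/8, 3/4), each row's expected payoff is route A: 59/8; route B: 19/4; route C: 17/2.
Taking the (3/10, 1/2, 1/5)-weighted average: (3/10)·(59/8) + (1/2)·(19/4) + (1/5)·(17/2) = 503/80.

503/80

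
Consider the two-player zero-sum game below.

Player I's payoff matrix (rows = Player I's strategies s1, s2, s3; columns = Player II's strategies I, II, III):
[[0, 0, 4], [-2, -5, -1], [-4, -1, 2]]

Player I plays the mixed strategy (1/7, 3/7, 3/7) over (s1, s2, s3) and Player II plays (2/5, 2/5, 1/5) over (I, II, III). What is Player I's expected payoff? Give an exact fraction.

-13/7

Against (2/5, 2/5, 1/5), each row's expected payoff is s1: 4/5; s2: -3; s3: -8/5.
Taking the (1/7, 3/7, 3/7)-weighted average: (1/7)·(4/5) + (3/7)·(-3) + (3/7)·(-8/5) = -13/7.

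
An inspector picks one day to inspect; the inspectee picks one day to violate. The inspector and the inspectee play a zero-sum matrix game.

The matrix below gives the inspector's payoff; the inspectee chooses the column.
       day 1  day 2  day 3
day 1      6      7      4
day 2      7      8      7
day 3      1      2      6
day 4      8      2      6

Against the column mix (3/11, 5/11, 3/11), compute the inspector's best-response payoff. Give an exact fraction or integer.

day 1: (6)·(3/11) + (7)·(5/11) + (4)·(3/11) = 65/11.
day 2: (7)·(3/11) + (8)·(5/11) + (7)·(3/11) = 82/11.
day 3: (1)·(3/11) + (2)·(5/11) + (6)·(3/11) = 31/11.
day 4: (8)·(3/11) + (2)·(5/11) + (6)·(3/11) = 52/11.
The best pure response is day 2 with expected payoff 82/11.

82/11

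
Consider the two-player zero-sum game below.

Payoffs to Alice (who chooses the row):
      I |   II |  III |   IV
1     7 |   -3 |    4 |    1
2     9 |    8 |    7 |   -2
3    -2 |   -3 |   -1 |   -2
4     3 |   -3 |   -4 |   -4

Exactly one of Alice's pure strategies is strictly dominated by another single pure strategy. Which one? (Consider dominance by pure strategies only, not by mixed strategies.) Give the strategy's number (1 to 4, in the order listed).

Compare 4 with 2: 9 > 3, 8 > -3, 7 > -4, -2 > -4.
So 2 strictly dominates 4 for Alice; 4 is strictly dominated.

4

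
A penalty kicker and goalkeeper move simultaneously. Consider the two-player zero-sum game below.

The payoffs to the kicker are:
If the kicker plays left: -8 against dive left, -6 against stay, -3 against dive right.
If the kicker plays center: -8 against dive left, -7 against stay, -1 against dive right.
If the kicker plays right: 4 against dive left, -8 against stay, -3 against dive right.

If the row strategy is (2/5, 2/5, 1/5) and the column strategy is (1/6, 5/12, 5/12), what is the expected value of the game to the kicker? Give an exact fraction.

-281/60

Against (1/6, 5/12, 5/12), each row's expected payoff is left: -61/12; center: -14/3; right: -47/12.
Taking the (2/5, 2/5, 1/5)-weighted average: (2/5)·(-61/12) + (2/5)·(-14/3) + (1/5)·(-47/12) = -281/60.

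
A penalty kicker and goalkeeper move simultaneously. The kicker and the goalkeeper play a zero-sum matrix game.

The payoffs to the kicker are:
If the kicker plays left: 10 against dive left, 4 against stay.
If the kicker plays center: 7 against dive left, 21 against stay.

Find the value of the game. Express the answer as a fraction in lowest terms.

Row minima are 4 and 7, so the kicker's maximin is 7; column maxima are 10 and 21, so the goalkeeper's minimax is 10. These differ, so the equilibrium is in mixed strategies.
Let the kicker play left with probability p. The goalkeeper is indifferent when 10p + 7(1−p) = 4p + 21(1−p), giving p = 7/10.
Let the goalkeeper play dive left with probability q. The kicker is indifferent when 10q + 4(1−q) = 7q + 21(1−q), giving q = 17/20.
The value is 10·(17/20) + (4)·(3/20) = 91/10.

91/10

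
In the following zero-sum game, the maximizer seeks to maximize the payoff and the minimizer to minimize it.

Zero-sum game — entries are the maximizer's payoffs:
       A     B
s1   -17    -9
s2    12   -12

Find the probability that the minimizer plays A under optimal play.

3/32

Row minima are -17 and -12, so the maximizer's maximin is -12; column maxima are 12 and -9, so the minimizer's minimax is -9. These differ, so the equilibrium is in mixed strategies.
Let the minimizer play A with probability q. The maximizer is indifferent when −17q − 9(1−q) = 12q − 12(1−q), giving q = 3/32.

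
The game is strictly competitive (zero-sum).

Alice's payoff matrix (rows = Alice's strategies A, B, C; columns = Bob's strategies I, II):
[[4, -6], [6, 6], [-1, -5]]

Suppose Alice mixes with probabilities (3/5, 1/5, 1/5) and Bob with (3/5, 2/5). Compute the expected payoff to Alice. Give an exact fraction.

17/25

Against (3/5, 2/5), each row's expected payoff is A: 0; B: 6; C: -13/5.
Taking the (3/5, 1/5, 1/5)-weighted average: (3/5)·(0) + (1/5)·(6) + (1/5)·(-13/5) = 17/25.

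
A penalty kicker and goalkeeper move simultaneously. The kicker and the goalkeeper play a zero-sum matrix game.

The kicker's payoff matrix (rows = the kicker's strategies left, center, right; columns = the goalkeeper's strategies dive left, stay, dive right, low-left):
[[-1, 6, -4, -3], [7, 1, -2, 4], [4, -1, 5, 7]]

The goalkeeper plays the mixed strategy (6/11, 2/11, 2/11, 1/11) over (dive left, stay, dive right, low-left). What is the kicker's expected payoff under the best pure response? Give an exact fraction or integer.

left: (-1)·(6/11) + (6)·(2/11) + (-4)·(2/11) + (-3)·(1/11) = -5/11.
center: (7)·(6/11) + (1)·(2/11) + (-2)·(2/11) + (4)·(1/11) = 4.
right: (4)·(6/11) + (-1)·(2/11) + (5)·(2/11) + (7)·(1/11) = 39/11.
The best pure response is center with expected payoff 4.

4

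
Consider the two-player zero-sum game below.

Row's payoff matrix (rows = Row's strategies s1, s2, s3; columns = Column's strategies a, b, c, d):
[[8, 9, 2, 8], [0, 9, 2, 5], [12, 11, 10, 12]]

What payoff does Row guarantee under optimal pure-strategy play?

10

Row minima: 2, 0, 10 → Row's maximin is 10.
Column maxima: 12, 11, 10, 12 → Column's minimax is 10.
They coincide at (s3, c), so the value is 10.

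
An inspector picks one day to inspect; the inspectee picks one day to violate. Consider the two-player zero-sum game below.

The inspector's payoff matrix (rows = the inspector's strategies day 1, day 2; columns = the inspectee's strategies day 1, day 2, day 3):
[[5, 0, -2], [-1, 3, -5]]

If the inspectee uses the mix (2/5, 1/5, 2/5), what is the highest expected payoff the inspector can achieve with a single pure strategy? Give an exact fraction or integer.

6/5

day 1: (5)·(2/5) + (0)·(1/5) + (-2)·(2/5) = 6/5.
day 2: (-1)·(2/5) + (3)·(1/5) + (-5)·(2/5) = -9/5.
The best pure response is day 1 with expected payoff 6/5.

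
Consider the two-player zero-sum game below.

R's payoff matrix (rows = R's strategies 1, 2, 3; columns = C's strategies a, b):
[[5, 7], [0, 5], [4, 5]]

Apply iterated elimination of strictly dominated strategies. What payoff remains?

5

Row 2 is strictly dominated by row 1 (5>0, 7>5); eliminate 2.
Row 3 is strictly dominated by row 1 (5>4, 7>5); eliminate 3.
Column b is strictly dominated by a for C (5<7); eliminate b.
Only (1, a) remains, with payoff 5.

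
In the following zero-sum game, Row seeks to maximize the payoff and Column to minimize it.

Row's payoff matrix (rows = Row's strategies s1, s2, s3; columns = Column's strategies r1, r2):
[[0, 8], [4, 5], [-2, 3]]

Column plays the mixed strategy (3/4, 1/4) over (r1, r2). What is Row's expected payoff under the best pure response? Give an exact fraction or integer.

s1: (0)·(3/4) + (8)·(1/4) = 2.
s2: (4)·(3/4) + (5)·(1/4) = 17/4.
s3: (-2)·(3/4) + (3)·(1/4) = -3/4.
The best pure response is s2 with expected payoff 17/4.

17/4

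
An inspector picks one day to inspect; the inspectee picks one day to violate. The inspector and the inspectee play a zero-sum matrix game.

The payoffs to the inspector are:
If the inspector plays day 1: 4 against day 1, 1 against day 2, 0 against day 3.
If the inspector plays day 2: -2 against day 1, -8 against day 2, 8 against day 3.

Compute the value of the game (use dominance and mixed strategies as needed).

8/17

Column day 1 is strictly dominated by day 2 for the inspectee (it gives the inspector more in every row).
The remaining 2×2 game on (day 1, day 2) × (day 2, day 3) has no saddle point. Let the inspector play day 1 with probability p; indifference gives p − 8(1−p) = 8(1−p), so p = 16/17.
Similarly the inspectee's optimal q on day 2 is 8/17, and the value is 1·(8/17) + (0)·(9/17) = 8/17.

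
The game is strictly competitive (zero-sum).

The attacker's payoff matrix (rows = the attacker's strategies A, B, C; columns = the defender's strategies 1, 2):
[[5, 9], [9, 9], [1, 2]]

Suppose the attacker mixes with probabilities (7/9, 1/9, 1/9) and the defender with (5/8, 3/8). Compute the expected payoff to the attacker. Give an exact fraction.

Against (5/8, 3/8), each row's expected payoff is A: 13/2; B: 9; C: 11/8.
Taking the (7/9, 1/9, 1/9)-weighted average: (7/9)·(13/2) + (1/9)·(9) + (1/9)·(11/8) = 149/24.

149/24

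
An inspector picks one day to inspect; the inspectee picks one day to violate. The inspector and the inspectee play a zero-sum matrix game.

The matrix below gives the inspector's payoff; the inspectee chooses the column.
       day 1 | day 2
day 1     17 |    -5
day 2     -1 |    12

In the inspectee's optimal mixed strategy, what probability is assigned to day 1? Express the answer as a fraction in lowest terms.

17/35

Row minima are -5 and -1, so the inspector's maximin is -1; column maxima are 17 and 12, so the inspectee's minimax is 12. These differ, so the equilibrium is in mixed strategies.
Let the inspectee play day 1 with probability q. The inspector is indifferent when 17q − 5(1−q) = −q + 12(1−q), giving q = 17/35.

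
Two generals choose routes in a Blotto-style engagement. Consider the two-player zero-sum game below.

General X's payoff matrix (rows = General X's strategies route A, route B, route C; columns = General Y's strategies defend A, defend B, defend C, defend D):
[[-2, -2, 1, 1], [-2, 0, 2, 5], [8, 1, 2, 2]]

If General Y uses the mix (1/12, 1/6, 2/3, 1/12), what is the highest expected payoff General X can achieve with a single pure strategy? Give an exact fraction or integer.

7/3

route A: (-2)·(1/12) + (-2)·(1/6) + (1)·(2/3) + (1)·(1/12) = 1/4.
route B: (-2)·(1/12) + (0)·(1/6) + (2)·(2/3) + (5)·(1/12) = 19/12.
route C: (8)·(1/12) + (1)·(1/6) + (2)·(2/3) + (2)·(1/12) = 7/3.
The best pure response is route C with expected payoff 7/3.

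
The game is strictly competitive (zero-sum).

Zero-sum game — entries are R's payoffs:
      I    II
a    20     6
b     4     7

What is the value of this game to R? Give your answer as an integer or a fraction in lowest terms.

Row minima are 6 and 4, so R's maximin is 6; column maxima are 20 and 7, so C's minimax is 7. These differ, so the equilibrium is in mixed strategies.
Let R play a with probability p. C is indifferent when 20p + 4(1−p) = 6p + 7(1−p), giving p = 3/17.
Let C play I with probability q. R is indifferent when 20q + 6(1−q) = 4q + 7(1−q), giving q = 1/17.
The value is 20·(1/17) + (6)·(16/17) = 116/17.

116/17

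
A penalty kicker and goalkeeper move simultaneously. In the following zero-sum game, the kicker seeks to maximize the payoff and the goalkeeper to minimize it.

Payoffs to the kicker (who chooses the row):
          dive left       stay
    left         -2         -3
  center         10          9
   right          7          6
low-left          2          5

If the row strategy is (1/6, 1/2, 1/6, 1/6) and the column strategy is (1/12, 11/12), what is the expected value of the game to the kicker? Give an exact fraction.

Against (1/12, 11/12), each row's expected payoff is left: -35/12; center: 109/12; right: 73/12; low-left: 19/4.
Taking the (1/6, 1/2, 1/6, 1/6)-weighted average: (1/6)·(-35/12) + (1/2)·(109/12) + (1/6)·(73/12) + (1/6)·(19/4) = 211/36.

211/36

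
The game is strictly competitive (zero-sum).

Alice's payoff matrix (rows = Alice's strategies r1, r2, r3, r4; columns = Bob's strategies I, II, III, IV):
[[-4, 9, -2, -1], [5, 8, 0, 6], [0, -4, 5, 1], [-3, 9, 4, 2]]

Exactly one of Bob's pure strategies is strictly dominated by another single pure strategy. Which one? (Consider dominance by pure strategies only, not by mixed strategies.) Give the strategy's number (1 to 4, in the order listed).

4

Bob prefers columns that give Alice less. Compare IV with I: -4 < -1, 5 < 6, 0 < 1, -3 < 2.
So I strictly dominates IV for Bob; IV is strictly dominated.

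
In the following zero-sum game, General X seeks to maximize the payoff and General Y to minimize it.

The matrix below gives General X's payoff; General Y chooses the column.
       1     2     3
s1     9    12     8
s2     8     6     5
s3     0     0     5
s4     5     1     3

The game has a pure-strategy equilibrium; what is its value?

8

Row minima: 8, 5, 0, 1 → General X's maximin is 8.
Column maxima: 9, 12, 8 → General Y's minimax is 8.
They coincide at (s1, 3), so the value is 8.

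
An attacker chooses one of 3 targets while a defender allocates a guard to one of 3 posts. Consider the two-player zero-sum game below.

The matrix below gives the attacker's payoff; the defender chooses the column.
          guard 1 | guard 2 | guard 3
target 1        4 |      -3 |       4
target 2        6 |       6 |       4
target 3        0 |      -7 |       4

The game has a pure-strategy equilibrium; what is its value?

Row minima: -3, 4, -7 → the attacker's maximin is 4.
Column maxima: 6, 6, 4 → the defender's minimax is 4.
They coincide at (target 2, guard 3), so the value is 4.

4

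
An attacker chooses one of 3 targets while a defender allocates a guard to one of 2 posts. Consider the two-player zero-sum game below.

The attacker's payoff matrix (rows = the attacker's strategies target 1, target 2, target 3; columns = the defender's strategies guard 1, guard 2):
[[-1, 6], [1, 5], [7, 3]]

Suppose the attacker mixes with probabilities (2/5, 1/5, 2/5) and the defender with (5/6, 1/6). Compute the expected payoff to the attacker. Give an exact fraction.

44/15

Against (5/6, 1/6), each row's expected payoff is target 1: 1/6; target 2: 5/3; target 3: 19/3.
Taking the (2/5, 1/5, 2/5)-weighted average: (2/5)·(1/6) + (1/5)·(5/3) + (2/5)·(19/3) = 44/15.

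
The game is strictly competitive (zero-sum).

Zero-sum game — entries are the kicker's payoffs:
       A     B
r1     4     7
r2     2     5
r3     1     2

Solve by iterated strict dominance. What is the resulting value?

4

Column B is strictly dominated by A for the goalkeeper (4<7, 2<5, 1<2); eliminate B.
Row r2 is strictly dominated by row r1 (4>2); eliminate r2.
Row r3 is strictly dominated by row r1 (4>1); eliminate r3.
Only (r1, A) remains, with payoff 4.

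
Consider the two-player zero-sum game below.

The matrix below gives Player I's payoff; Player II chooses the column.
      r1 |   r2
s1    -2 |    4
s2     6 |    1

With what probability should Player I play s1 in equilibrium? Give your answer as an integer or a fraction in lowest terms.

Row minima are -2 and 1, so Player I's maximin is 1; column maxima are 6 and 4, so Player II's minimax is 4. These differ, so the equilibrium is in mixed strategies.
Let Player I play s1 with probability p. Player II is indifferent when −2p + 6(1−p) = 4p + (1−p), giving p = 5/11.

5/11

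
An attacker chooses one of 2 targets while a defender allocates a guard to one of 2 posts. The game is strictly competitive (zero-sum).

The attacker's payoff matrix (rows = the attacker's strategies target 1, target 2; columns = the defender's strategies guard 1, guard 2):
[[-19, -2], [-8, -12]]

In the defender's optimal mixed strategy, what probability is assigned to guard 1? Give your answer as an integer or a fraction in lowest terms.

10/21

Row minima are -19 and -12, so the attacker's maximin is -12; column maxima are -8 and -2, so the defender's minimax is -8. These differ, so the equilibrium is in mixed strategies.
Let the defender play guard 1 with probability q. The attacker is indifferent when −19q − 2(1−q) = −8q − 12(1−q), giving q = 10/21.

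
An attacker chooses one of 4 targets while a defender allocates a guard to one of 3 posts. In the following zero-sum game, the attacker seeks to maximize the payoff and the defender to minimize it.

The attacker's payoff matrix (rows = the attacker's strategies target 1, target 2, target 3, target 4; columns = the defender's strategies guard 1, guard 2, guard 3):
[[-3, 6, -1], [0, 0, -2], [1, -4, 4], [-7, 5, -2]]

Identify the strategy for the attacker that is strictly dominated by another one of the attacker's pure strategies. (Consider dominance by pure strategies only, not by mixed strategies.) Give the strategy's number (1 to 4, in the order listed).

Compare target 4 with target 1: -3 > -7, 6 > 5, -1 > -2.
So target 1 strictly dominates target 4 for the attacker; target 4 is strictly dominated.

4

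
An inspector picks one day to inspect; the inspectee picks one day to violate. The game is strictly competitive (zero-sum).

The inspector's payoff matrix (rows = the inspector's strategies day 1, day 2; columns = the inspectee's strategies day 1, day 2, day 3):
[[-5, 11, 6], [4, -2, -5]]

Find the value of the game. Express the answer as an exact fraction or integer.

-1/20

Column day 2 is strictly dominated by day 3 for the inspectee (it gives the inspector more in every row).
The remaining 2×2 game on (day 1, day 2) × (day 1, day 3) has no saddle point. Let the inspector play day 1 with probability p; indifference gives −5p + 4(1−p) = 6p − 5(1−p), so p = 9/20.
Similarly the inspectee's optimal q on day 1 is 11/20, and the value is -5·(11/20) + (6)·(9/20) = -1/20.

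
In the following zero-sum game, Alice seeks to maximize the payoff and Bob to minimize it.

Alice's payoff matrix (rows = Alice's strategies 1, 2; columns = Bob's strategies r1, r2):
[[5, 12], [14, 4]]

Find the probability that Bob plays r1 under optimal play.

8/17

Row minima are 5 and 4, so Alice's maximin is 5; column maxima are 14 and 12, so Bob's minimax is 12. These differ, so the equilibrium is in mixed strategies.
Let Bob play r1 with probability q. Alice is indifferent when 5q + 12(1−q) = 14q + 4(1−q), giving q = 8/17.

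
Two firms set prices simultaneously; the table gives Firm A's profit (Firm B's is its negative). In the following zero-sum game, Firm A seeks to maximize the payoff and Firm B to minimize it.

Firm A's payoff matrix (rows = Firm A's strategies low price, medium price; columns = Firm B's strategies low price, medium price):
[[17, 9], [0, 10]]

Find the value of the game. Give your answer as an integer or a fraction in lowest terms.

85/9

Row minima are 9 and 0, so Firm A's maximin is 9; column maxima are 17 and 10, so Firm B's minimax is 10. These differ, so the equilibrium is in mixed strategies.
Let Firm A play low price with probability p. Firm B is indifferent when 17p = 9p + 10(1−p), giving p = 5/9.
Let Firm B play low price with probability q. Firm A is indifferent when 17q + 9(1−q) = 10(1−q), giving q = 1/18.
The value is 17·(1/18) + (9)·(17/18) = 85/9.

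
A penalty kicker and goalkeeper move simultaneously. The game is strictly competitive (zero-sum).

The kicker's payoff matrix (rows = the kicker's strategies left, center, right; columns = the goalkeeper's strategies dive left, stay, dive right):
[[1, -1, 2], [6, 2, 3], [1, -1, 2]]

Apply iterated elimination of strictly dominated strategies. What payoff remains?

2

Column dive right is strictly dominated by stay for the goalkeeper (-1<2, 2<3, -1<2); eliminate dive right.
Row right is strictly dominated by row center (6>1, 2>-1); eliminate right.
Row left is strictly dominated by row center (6>1, 2>-1); eliminate left.
Column dive left is strictly dominated by stay for the goalkeeper (2<6); eliminate dive left.
Only (center, stay) remains, with payoff 2.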